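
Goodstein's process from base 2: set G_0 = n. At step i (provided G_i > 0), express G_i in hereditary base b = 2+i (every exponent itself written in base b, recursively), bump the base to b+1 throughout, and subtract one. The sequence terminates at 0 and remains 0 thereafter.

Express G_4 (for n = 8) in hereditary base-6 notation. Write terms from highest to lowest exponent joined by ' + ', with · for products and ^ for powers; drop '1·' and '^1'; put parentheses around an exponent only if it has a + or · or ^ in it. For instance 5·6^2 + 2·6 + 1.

G_0 = 8. HB_2(8) = 2^(2 + 1). Bump = 81. G_1 = 80.
G_1 = 80. HB_3(80) = 2·3^3 + 2·3^2 + 2·3 + 2. Bump = 554. G_2 = 553.
G_2 = 553. HB_4(553) = 2·4^4 + 2·4^2 + 2·4 + 1. Bump = 6311. G_3 = 6310.
G_3 = 6310. HB_5(6310) = 2·5^5 + 2·5^2 + 2·5. Bump = 93396. G_4 = 93395.
G_4 = 93395. HB_6(93395) = 2·6^6 + 2·6^2 + 6 + 5. Bump = 1647196. G_5 = 1647195.

2·6^6 + 2·6^2 + 6 + 5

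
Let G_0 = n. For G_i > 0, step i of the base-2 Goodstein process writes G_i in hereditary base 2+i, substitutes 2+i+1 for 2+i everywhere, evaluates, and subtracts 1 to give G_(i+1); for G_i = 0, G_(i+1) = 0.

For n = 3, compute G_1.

3

step 0: 3 = 2 + 1; sub 3 for 2: 3 + 1; = 4; G_1 = 4−1 = 3
step 1: 3 = 3; sub 4 for 3: 4; = 4; G_2 = 4−1 = 3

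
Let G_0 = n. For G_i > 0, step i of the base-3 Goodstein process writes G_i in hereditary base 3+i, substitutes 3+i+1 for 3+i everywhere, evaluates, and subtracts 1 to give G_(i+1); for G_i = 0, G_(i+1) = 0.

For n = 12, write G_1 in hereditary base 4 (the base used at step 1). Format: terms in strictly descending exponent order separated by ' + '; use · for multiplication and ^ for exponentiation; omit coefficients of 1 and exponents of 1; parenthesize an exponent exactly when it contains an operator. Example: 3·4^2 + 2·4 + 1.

G_0=12  [base 3] 3^2 + 3  →[3↦4]→  4^2 + 4 = 20  −1 ⇒ G_1=19
G_1=19  [base 4] 4^2 + 3  →[4↦5]→  5^2 + 3 = 28  −1 ⇒ G_2=27

4^2 + 3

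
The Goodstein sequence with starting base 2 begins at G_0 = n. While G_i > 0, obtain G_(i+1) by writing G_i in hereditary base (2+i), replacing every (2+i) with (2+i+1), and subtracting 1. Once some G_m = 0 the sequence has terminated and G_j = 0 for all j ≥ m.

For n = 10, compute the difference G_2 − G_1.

[0] 10 ≡ 2^(2 + 1) + 2 (base 2). Lift 3: 84. −1: 83.
[1] 83 ≡ 3^(3 + 1) + 2 (base 3). Lift 4: 1026. −1: 1025.

942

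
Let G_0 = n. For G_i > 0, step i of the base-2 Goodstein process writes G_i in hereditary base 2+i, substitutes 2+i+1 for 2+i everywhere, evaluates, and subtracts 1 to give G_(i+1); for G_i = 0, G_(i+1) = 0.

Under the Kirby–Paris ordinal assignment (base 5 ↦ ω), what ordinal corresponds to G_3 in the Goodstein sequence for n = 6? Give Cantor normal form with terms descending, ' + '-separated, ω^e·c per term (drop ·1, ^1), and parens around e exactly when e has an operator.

ω^ω

6 —HB2→ 2^2 + 2 —bump→ 3^3 + 3 = 30 —(−1)→ 29
29 —HB3→ 3^3 + 2 —bump→ 4^4 + 2 = 258 —(−1)→ 257
257 —HB4→ 4^4 + 1 —bump→ 5^5 + 1 = 3126 —(−1)→ 3125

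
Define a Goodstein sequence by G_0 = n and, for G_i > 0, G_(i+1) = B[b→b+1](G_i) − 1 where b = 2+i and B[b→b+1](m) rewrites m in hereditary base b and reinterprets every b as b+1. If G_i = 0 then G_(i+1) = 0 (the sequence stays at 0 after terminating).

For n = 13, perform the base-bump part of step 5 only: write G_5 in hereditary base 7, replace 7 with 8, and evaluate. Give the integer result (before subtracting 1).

(0) 13|_2 = 2^(2 + 1) + 2^2 + 1 ↦ 3^(3 + 1) + 3^3 + 1|_3 = 109 ⇒ 108
(1) 108|_3 = 3^(3 + 1) + 3^3 ↦ 4^(4 + 1) + 4^4|_4 = 1280 ⇒ 1279
(2) 1279|_4 = 4^(4 + 1) + 3·4^3 + 3·4^2 + 3·4 + 3 ↦ 5^(5 + 1) + 3·5^3 + 3·5^2 + 3·5 + 3|_5 = 16093 ⇒ 16092
(3) 16092|_5 = 5^(5 + 1) + 3·5^3 + 3·5^2 + 3·5 + 2 ↦ 6^(6 + 1) + 3·6^3 + 3·6^2 + 3·6 + 2|_6 = 280712 ⇒ 280711
(4) 280711|_6 = 6^(6 + 1) + 3·6^3 + 3·6^2 + 3·6 + 1 ↦ 7^(7 + 1) + 3·7^3 + 3·7^2 + 3·7 + 1|_7 = 5765999 ⇒ 5765998
(5) 5765998|_7 = 7^(7 + 1) + 3·7^3 + 3·7^2 + 3·7 ↦ 8^(8 + 1) + 3·8^3 + 3·8^2 + 3·8|_8 = 134219480 ⇒ 134219479

134219480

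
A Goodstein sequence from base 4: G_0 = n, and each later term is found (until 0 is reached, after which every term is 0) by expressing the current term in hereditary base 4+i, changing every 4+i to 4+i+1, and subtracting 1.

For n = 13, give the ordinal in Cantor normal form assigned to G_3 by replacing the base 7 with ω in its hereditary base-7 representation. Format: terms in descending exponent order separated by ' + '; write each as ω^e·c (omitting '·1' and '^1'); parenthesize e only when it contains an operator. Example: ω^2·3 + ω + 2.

ω·2 + 4

G_0 = 13. HB_4(13) = 3·4 + 1. Bump = 16. G_1 = 15.
G_1 = 15. HB_5(15) = 3·5. Bump = 18. G_2 = 17.
G_2 = 17. HB_6(17) = 2·6 + 5. Bump = 19. G_3 = 18.
G_3 = 18. HB_7(18) = 2·7 + 4. Bump = 20. G_4 = 19.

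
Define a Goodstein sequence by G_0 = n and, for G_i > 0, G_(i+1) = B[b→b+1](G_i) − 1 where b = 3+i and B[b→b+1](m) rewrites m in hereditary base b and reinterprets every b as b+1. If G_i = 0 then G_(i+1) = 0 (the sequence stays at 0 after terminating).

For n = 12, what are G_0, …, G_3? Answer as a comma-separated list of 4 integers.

12, 19, 27, 37

base 3: 12 = 3^2 + 3; at 4: 4^2 + 4 = 20; next = 19
base 4: 19 = 4^2 + 3; at 5: 5^2 + 3 = 28; next = 27
base 5: 27 = 5^2 + 2; at 6: 6^2 + 2 = 38; next = 37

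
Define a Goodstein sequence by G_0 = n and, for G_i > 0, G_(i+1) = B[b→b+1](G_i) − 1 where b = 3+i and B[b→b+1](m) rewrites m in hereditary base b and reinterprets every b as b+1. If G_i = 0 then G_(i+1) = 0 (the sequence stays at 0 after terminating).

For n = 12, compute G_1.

19

i=0: 12 = 3^2 + 3 (b=3); 3→4: 4^2 + 4 = 20; 20−1 = 19
i=1: 19 = 4^2 + 3 (b=4); 4→5: 5^2 + 3 = 28; 28−1 = 27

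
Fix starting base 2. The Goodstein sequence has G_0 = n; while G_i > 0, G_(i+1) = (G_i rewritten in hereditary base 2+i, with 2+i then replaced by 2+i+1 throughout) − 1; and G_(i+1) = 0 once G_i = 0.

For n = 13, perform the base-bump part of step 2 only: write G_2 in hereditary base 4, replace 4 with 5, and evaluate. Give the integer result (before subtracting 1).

16093

(0) 13|_2 = 2^(2 + 1) + 2^2 + 1 ↦ 3^(3 + 1) + 3^3 + 1|_3 = 109 ⇒ 108
(1) 108|_3 = 3^(3 + 1) + 3^3 ↦ 4^(4 + 1) + 4^4|_4 = 1280 ⇒ 1279
(2) 1279|_4 = 4^(4 + 1) + 3·4^3 + 3·4^2 + 3·4 + 3 ↦ 5^(5 + 1) + 3·5^3 + 3·5^2 + 3·5 + 3|_5 = 16093 ⇒ 16092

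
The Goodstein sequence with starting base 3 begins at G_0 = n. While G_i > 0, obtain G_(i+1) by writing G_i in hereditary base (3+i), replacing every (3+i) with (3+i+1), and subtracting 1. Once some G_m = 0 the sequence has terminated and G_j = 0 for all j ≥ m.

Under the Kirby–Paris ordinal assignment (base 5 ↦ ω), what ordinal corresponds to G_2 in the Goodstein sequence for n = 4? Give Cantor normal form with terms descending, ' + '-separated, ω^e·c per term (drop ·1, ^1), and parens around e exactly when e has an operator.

G_0 = 4. HB_3(4) = 3 + 1. Bump = 5. G_1 = 4.
G_1 = 4. HB_4(4) = 4. Bump = 5. G_2 = 4.
G_2 = 4. HB_5(4) = 4. Bump = 4. G_3 = 3.

4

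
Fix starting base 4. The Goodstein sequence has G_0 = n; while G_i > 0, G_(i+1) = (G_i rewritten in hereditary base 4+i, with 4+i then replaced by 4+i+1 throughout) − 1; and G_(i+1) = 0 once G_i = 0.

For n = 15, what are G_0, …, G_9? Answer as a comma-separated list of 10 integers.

G_0 = 15. HB_4(15) = 3·4 + 3. Bump = 18. G_1 = 17.
G_1 = 17. HB_5(17) = 3·5 + 2. Bump = 20. G_2 = 19.
G_2 = 19. HB_6(19) = 3·6 + 1. Bump = 22. G_3 = 21.
G_3 = 21. HB_7(21) = 3·7. Bump = 24. G_4 = 23.
G_4 = 23. HB_8(23) = 2·8 + 7. Bump = 25. G_5 = 24.
G_5 = 24. HB_9(24) = 2·9 + 6. Bump = 26. G_6 = 25.
G_6 = 25. HB_10(25) = 2·10 + 5. Bump = 27. G_7 = 26.
G_7 = 26. HB_11(26) = 2·11 + 4. Bump = 28. G_8 = 27.
G_8 = 27. HB_12(27) = 2·12 + 3. Bump = 29. G_9 = 28.

15, 17, 19, 21, 23, 24, 25, 26, 27, 28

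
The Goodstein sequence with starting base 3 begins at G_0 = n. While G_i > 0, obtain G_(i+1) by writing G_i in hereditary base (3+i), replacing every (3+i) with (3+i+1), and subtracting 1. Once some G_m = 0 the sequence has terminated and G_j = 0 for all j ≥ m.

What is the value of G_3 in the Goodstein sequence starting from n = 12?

37

G_0 = 12. HB_3(12) = 3^2 + 3. Bump = 20. G_1 = 19.
G_1 = 19. HB_4(19) = 4^2 + 3. Bump = 28. G_2 = 27.
G_2 = 27. HB_5(27) = 5^2 + 2. Bump = 38. G_3 = 37.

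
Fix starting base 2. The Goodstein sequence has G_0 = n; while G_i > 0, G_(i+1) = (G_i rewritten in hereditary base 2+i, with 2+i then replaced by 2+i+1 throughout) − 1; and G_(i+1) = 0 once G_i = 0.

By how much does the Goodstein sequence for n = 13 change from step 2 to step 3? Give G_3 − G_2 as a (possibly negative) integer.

G_0 = 13. HB_2(13) = 2^(2 + 1) + 2^2 + 1. Bump = 109. G_1 = 108.
G_1 = 108. HB_3(108) = 3^(3 + 1) + 3^3. Bump = 1280. G_2 = 1279.
G_2 = 1279. HB_4(1279) = 4^(4 + 1) + 3·4^3 + 3·4^2 + 3·4 + 3. Bump = 16093. G_3 = 16092.

14813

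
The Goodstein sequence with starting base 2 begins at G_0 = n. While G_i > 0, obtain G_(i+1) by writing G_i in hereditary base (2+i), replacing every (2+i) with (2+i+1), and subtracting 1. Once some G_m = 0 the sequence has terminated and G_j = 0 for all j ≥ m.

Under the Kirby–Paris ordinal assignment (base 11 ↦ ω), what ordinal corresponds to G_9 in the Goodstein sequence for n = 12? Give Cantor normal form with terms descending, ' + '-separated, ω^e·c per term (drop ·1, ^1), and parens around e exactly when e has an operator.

(0) 12|_2 = 2^(2 + 1) + 2^2 ↦ 3^(3 + 1) + 3^3|_3 = 108 ⇒ 107
(1) 107|_3 = 3^(3 + 1) + 2·3^2 + 2·3 + 2 ↦ 4^(4 + 1) + 2·4^2 + 2·4 + 2|_4 = 1066 ⇒ 1065
(2) 1065|_4 = 4^(4 + 1) + 2·4^2 + 2·4 + 1 ↦ 5^(5 + 1) + 2·5^2 + 2·5 + 1|_5 = 15686 ⇒ 15685
(3) 15685|_5 = 5^(5 + 1) + 2·5^2 + 2·5 ↦ 6^(6 + 1) + 2·6^2 + 2·6|_6 = 280020 ⇒ 280019
(4) 280019|_6 = 6^(6 + 1) + 2·6^2 + 6 + 5 ↦ 7^(7 + 1) + 2·7^2 + 7 + 5|_7 = 5764911 ⇒ 5764910
(5) 5764910|_7 = 7^(7 + 1) + 2·7^2 + 7 + 4 ↦ 8^(8 + 1) + 2·8^2 + 8 + 4|_8 = 134217868 ⇒ 134217867
(6) 134217867|_8 = 8^(8 + 1) + 2·8^2 + 8 + 3 ↦ 9^(9 + 1) + 2·9^2 + 9 + 3|_9 = 3486784575 ⇒ 3486784574
(7) 3486784574|_9 = 9^(9 + 1) + 2·9^2 + 9 + 2 ↦ 10^(10 + 1) + 2·10^2 + 10 + 2|_10 = 100000000212 ⇒ 100000000211
(8) 100000000211|_10 = 10^(10 + 1) + 2·10^2 + 10 + 1 ↦ 11^(11 + 1) + 2·11^2 + 11 + 1|_11 = 3138428376975 ⇒ 3138428376974

ω^(ω + 1) + ω^2·2 + ω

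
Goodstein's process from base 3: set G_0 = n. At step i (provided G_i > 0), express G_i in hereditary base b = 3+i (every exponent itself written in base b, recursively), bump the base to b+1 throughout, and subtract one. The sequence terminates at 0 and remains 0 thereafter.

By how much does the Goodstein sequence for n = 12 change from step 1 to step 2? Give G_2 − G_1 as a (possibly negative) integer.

8

[0] 12 ≡ 3^2 + 3 (base 3). Lift 4: 20. −1: 19.
[1] 19 ≡ 4^2 + 3 (base 4). Lift 5: 28. −1: 27.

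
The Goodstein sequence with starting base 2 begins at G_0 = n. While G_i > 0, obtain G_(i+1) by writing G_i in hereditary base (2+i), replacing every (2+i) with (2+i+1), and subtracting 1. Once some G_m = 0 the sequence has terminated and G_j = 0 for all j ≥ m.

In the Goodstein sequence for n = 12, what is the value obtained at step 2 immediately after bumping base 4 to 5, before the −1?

15686

[0] 12 ≡ 2^(2 + 1) + 2^2 (base 2). Lift 3: 108. −1: 107.
[1] 107 ≡ 3^(3 + 1) + 2·3^2 + 2·3 + 2 (base 3). Lift 4: 1066. −1: 1065.
[2] 1065 ≡ 4^(4 + 1) + 2·4^2 + 2·4 + 1 (base 4). Lift 5: 15686. −1: 15685.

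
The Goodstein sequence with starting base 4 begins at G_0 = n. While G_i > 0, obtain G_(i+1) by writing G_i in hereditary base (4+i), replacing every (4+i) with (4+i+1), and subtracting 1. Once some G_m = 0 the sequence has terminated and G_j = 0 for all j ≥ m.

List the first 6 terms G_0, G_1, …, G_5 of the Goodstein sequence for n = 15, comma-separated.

(0) 15|_4 = 3·4 + 3 ↦ 3·5 + 3|_5 = 18 ⇒ 17
(1) 17|_5 = 3·5 + 2 ↦ 3·6 + 2|_6 = 20 ⇒ 19
(2) 19|_6 = 3·6 + 1 ↦ 3·7 + 1|_7 = 22 ⇒ 21
(3) 21|_7 = 3·7 ↦ 3·8|_8 = 24 ⇒ 23
(4) 23|_8 = 2·8 + 7 ↦ 2·9 + 7|_9 = 25 ⇒ 24

15, 17, 19, 21, 23, 24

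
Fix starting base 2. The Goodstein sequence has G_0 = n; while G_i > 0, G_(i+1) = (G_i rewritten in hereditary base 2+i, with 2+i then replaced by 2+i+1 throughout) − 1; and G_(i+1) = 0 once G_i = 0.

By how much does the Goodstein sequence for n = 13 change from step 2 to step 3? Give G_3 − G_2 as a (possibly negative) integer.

14813

G_0 = 13. HB_2(13) = 2^(2 + 1) + 2^2 + 1. Bump = 109. G_1 = 108.
G_1 = 108. HB_3(108) = 3^(3 + 1) + 3^3. Bump = 1280. G_2 = 1279.
G_2 = 1279. HB_4(1279) = 4^(4 + 1) + 3·4^3 + 3·4^2 + 3·4 + 3. Bump = 16093. G_3 = 16092.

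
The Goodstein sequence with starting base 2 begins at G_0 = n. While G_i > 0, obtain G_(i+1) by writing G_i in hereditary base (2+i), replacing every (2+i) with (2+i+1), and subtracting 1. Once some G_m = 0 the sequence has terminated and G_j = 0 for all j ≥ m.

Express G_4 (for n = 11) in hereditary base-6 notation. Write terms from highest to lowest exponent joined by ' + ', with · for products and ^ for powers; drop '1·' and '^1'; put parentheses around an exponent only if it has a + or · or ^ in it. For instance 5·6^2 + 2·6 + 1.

step 0: 11 = 2^(2 + 1) + 2 + 1; sub 3 for 2: 3^(3 + 1) + 3 + 1; = 85; G_1 = 85−1 = 84
step 1: 84 = 3^(3 + 1) + 3; sub 4 for 3: 4^(4 + 1) + 4; = 1028; G_2 = 1028−1 = 1027
step 2: 1027 = 4^(4 + 1) + 3; sub 5 for 4: 5^(5 + 1) + 3; = 15628; G_3 = 15628−1 = 15627
step 3: 15627 = 5^(5 + 1) + 2; sub 6 for 5: 6^(6 + 1) + 2; = 279938; G_4 = 279938−1 = 279937
step 4: 279937 = 6^(6 + 1) + 1; sub 7 for 6: 7^(7 + 1) + 1; = 5764802; G_5 = 5764802−1 = 5764801

6^(6 + 1) + 1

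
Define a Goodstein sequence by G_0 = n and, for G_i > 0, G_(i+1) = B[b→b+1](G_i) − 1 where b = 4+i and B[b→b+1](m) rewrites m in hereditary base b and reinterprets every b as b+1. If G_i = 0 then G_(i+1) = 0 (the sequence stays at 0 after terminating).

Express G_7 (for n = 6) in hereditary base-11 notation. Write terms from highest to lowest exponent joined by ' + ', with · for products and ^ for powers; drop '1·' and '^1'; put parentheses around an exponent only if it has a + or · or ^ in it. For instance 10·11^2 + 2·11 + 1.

2

G_0=6  [base 4] 4 + 2  →[4↦5]→  5 + 2 = 7  −1 ⇒ G_1=6
G_1=6  [base 5] 5 + 1  →[5↦6]→  6 + 1 = 7  −1 ⇒ G_2=6
G_2=6  [base 6] 6  →[6↦7]→  7 = 7  −1 ⇒ G_3=6
G_3=6  [base 7] 6  →[7↦8]→  6 = 6  −1 ⇒ G_4=5
G_4=5  [base 8] 5  →[8↦9]→  5 = 5  −1 ⇒ G_5=4
G_5=4  [base 9] 4  →[9↦10]→  4 = 4  −1 ⇒ G_6=3
G_6=3  [base 10] 3  →[10↦11]→  3 = 3  −1 ⇒ G_7=2
G_7=2  [base 11] 2  →[11↦12]→  2 = 2  −1 ⇒ G_8=1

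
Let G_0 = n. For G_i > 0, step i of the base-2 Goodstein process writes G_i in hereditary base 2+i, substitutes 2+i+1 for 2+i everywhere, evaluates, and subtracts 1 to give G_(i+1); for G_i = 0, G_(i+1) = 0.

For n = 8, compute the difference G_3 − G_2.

5757

8 —HB2→ 2^(2 + 1) —bump→ 3^(3 + 1) = 81 —(−1)→ 80
80 —HB3→ 2·3^3 + 2·3^2 + 2·3 + 2 —bump→ 2·4^4 + 2·4^2 + 2·4 + 2 = 554 —(−1)→ 553
553 —HB4→ 2·4^4 + 2·4^2 + 2·4 + 1 —bump→ 2·5^5 + 2·5^2 + 2·5 + 1 = 6311 —(−1)→ 6310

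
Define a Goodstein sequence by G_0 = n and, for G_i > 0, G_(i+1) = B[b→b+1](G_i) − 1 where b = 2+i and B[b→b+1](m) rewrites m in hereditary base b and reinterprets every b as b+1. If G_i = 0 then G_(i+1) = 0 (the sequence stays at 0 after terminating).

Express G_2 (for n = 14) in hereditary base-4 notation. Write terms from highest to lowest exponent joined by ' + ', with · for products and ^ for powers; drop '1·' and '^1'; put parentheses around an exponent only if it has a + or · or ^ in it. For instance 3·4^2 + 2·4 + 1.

14 —HB2→ 2^(2 + 1) + 2^2 + 2 —bump→ 3^(3 + 1) + 3^3 + 3 = 111 —(−1)→ 110
110 —HB3→ 3^(3 + 1) + 3^3 + 2 —bump→ 4^(4 + 1) + 4^4 + 2 = 1282 —(−1)→ 1281
1281 —HB4→ 4^(4 + 1) + 4^4 + 1 —bump→ 5^(5 + 1) + 5^5 + 1 = 18751 —(−1)→ 18750

4^(4 + 1) + 4^4 + 1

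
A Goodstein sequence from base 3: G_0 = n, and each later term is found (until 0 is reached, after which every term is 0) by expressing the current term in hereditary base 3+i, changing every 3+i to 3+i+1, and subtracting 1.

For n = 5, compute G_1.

5

5 —HB3→ 3 + 2 —bump→ 4 + 2 = 6 —(−1)→ 5
5 —HB4→ 4 + 1 —bump→ 5 + 1 = 6 —(−1)→ 5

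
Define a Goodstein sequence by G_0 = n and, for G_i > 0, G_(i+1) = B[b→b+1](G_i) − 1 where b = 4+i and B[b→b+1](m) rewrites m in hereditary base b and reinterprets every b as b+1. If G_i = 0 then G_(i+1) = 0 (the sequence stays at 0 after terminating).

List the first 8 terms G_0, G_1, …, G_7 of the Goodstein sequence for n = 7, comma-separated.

step 0: 7 = 4 + 3; sub 5 for 4: 5 + 3; = 8; G_1 = 8−1 = 7
step 1: 7 = 5 + 2; sub 6 for 5: 6 + 2; = 8; G_2 = 8−1 = 7
step 2: 7 = 6 + 1; sub 7 for 6: 7 + 1; = 8; G_3 = 8−1 = 7
step 3: 7 = 7; sub 8 for 7: 8; = 8; G_4 = 8−1 = 7
step 4: 7 = 7; sub 9 for 8: 7; = 7; G_5 = 7−1 = 6
step 5: 6 = 6; sub 10 for 9: 6; = 6; G_6 = 6−1 = 5
step 6: 5 = 5; sub 11 for 10: 5; = 5; G_7 = 5−1 = 4

7, 7, 7, 7, 7, 6, 5, 4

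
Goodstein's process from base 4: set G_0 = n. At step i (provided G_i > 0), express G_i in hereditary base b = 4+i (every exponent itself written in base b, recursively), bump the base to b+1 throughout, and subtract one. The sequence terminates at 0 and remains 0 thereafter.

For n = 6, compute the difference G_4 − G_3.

-1

i=0: 6 = 4 + 2 (b=4); 4→5: 5 + 2 = 7; 7−1 = 6
i=1: 6 = 5 + 1 (b=5); 5→6: 6 + 1 = 7; 7−1 = 6
i=2: 6 = 6 (b=6); 6→7: 7 = 7; 7−1 = 6
i=3: 6 = 6 (b=7); 7→8: 6 = 6; 6−1 = 5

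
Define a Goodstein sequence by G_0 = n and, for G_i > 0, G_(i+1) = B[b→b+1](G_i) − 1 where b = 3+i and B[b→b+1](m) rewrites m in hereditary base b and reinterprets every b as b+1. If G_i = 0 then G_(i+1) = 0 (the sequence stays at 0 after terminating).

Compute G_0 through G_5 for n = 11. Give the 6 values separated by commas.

11 —HB3→ 3^2 + 2 —bump→ 4^2 + 2 = 18 —(−1)→ 17
17 —HB4→ 4^2 + 1 —bump→ 5^2 + 1 = 26 —(−1)→ 25
25 —HB5→ 5^2 —bump→ 6^2 = 36 —(−1)→ 35
35 —HB6→ 5·6 + 5 —bump→ 5·7 + 5 = 40 —(−1)→ 39
39 —HB7→ 5·7 + 4 —bump→ 5·8 + 4 = 44 —(−1)→ 43

11, 17, 25, 35, 39, 43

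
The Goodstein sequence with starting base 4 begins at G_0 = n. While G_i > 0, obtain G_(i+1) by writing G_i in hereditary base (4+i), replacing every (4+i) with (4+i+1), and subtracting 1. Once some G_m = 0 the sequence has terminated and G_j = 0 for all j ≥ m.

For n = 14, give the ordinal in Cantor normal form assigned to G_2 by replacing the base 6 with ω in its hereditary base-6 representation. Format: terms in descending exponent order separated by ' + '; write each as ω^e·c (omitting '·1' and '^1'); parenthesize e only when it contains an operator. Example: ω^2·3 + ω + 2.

ω·3

G_0=14  [base 4] 3·4 + 2  →[4↦5]→  3·5 + 2 = 17  −1 ⇒ G_1=16
G_1=16  [base 5] 3·5 + 1  →[5↦6]→  3·6 + 1 = 19  −1 ⇒ G_2=18
G_2=18  [base 6] 3·6  →[6↦7]→  3·7 = 21  −1 ⇒ G_3=20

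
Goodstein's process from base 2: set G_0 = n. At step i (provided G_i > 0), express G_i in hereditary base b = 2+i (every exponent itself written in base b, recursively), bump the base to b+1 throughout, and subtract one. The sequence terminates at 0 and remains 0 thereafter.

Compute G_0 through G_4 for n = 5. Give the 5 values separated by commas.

step 0: 5 = 2^2 + 1; sub 3 for 2: 3^3 + 1; = 28; G_1 = 28−1 = 27
step 1: 27 = 3^3; sub 4 for 3: 4^4; = 256; G_2 = 256−1 = 255
step 2: 255 = 3·4^3 + 3·4^2 + 3·4 + 3; sub 5 for 4: 3·5^3 + 3·5^2 + 3·5 + 3; = 468; G_3 = 468−1 = 467
step 3: 467 = 3·5^3 + 3·5^2 + 3·5 + 2; sub 6 for 5: 3·6^3 + 3·6^2 + 3·6 + 2; = 776; G_4 = 776−1 = 775

5, 27, 255, 467, 775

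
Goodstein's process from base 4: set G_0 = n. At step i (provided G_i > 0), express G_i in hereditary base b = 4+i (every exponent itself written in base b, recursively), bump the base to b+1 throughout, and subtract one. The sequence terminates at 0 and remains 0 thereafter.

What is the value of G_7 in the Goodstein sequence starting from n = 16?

41

G_0=16  [base 4] 4^2  →[4↦5]→  5^2 = 25  −1 ⇒ G_1=24
G_1=24  [base 5] 4·5 + 4  →[5↦6]→  4·6 + 4 = 28  −1 ⇒ G_2=27
G_2=27  [base 6] 4·6 + 3  →[6↦7]→  4·7 + 3 = 31  −1 ⇒ G_3=30
G_3=30  [base 7] 4·7 + 2  →[7↦8]→  4·8 + 2 = 34  −1 ⇒ G_4=33
G_4=33  [base 8] 4·8 + 1  →[8↦9]→  4·9 + 1 = 37  −1 ⇒ G_5=36
G_5=36  [base 9] 4·9  →[9↦10]→  4·10 = 40  −1 ⇒ G_6=39
G_6=39  [base 10] 3·10 + 9  →[10↦11]→  3·11 + 9 = 42  −1 ⇒ G_7=41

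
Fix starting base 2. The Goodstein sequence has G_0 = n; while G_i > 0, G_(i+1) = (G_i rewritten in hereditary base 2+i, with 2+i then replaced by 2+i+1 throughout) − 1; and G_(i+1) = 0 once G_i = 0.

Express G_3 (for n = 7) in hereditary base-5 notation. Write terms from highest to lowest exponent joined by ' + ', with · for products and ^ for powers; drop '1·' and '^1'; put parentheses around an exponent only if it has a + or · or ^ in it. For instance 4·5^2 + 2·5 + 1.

5^5 + 2

base 2: 7 = 2^2 + 2 + 1; at 3: 3^3 + 3 + 1 = 31; next = 30
base 3: 30 = 3^3 + 3; at 4: 4^4 + 4 = 260; next = 259
base 4: 259 = 4^4 + 3; at 5: 5^5 + 3 = 3128; next = 3127
base 5: 3127 = 5^5 + 2; at 6: 6^6 + 2 = 46658; next = 46657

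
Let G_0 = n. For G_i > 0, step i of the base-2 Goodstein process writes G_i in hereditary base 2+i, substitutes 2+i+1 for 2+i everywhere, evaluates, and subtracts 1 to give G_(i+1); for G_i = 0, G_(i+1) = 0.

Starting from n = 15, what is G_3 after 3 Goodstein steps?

18752

i=0: 15 = 2^(2 + 1) + 2^2 + 2 + 1 (b=2); 2→3: 3^(3 + 1) + 3^3 + 3 + 1 = 112; 112−1 = 111
i=1: 111 = 3^(3 + 1) + 3^3 + 3 (b=3); 3→4: 4^(4 + 1) + 4^4 + 4 = 1284; 1284−1 = 1283
i=2: 1283 = 4^(4 + 1) + 4^4 + 3 (b=4); 4→5: 5^(5 + 1) + 5^5 + 3 = 18753; 18753−1 = 18752
i=3: 18752 = 5^(5 + 1) + 5^5 + 2 (b=5); 5→6: 6^(6 + 1) + 6^6 + 2 = 326594; 326594−1 = 326593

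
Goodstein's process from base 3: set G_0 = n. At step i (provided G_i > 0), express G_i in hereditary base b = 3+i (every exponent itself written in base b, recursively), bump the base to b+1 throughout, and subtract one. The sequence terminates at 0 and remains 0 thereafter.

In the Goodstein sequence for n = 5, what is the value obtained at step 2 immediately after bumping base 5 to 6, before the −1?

i=0: 5 = 3 + 2 (b=3); 3→4: 4 + 2 = 6; 6−1 = 5
i=1: 5 = 4 + 1 (b=4); 4→5: 5 + 1 = 6; 6−1 = 5

6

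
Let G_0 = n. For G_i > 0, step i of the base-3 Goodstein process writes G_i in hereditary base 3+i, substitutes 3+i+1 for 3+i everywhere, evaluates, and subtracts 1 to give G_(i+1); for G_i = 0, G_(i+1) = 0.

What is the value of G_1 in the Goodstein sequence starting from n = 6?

[0] 6 ≡ 2·3 (base 3). Lift 4: 8. −1: 7.
[1] 7 ≡ 4 + 3 (base 4). Lift 5: 8. −1: 7.

7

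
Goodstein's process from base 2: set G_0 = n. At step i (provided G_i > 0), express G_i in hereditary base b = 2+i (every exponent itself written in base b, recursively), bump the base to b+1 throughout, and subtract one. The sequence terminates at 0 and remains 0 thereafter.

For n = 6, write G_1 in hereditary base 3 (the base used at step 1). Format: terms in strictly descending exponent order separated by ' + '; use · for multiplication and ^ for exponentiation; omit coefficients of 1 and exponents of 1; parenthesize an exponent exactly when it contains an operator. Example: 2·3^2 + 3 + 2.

G_0=6  [base 2] 2^2 + 2  →[2↦3]→  3^3 + 3 = 30  −1 ⇒ G_1=29
G_1=29  [base 3] 3^3 + 2  →[3↦4]→  4^4 + 2 = 258  −1 ⇒ G_2=257

3^3 + 2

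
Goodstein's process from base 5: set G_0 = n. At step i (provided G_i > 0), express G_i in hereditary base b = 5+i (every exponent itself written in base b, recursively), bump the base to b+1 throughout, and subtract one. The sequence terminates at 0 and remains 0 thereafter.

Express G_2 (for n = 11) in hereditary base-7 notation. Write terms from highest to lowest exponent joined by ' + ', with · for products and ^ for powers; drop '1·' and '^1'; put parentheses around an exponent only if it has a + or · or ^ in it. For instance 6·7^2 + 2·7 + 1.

(0) 11|_5 = 2·5 + 1 ↦ 2·6 + 1|_6 = 13 ⇒ 12
(1) 12|_6 = 2·6 ↦ 2·7|_7 = 14 ⇒ 13
(2) 13|_7 = 7 + 6 ↦ 8 + 6|_8 = 14 ⇒ 13

7 + 6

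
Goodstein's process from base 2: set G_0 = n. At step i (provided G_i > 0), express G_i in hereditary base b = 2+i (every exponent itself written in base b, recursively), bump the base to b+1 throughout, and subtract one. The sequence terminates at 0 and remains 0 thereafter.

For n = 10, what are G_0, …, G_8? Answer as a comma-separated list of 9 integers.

step 0: 10 = 2^(2 + 1) + 2; sub 3 for 2: 3^(3 + 1) + 3; = 84; G_1 = 84−1 = 83
step 1: 83 = 3^(3 + 1) + 2; sub 4 for 3: 4^(4 + 1) + 2; = 1026; G_2 = 1026−1 = 1025
step 2: 1025 = 4^(4 + 1) + 1; sub 5 for 4: 5^(5 + 1) + 1; = 15626; G_3 = 15626−1 = 15625
step 3: 15625 = 5^(5 + 1); sub 6 for 5: 6^(6 + 1); = 279936; G_4 = 279936−1 = 279935
step 4: 279935 = 5·6^6 + 5·6^5 + 5·6^4 + 5·6^3 + 5·6^2 + 5·6 + 5; sub 7 for 6: 5·7^7 + 5·7^5 + 5·7^4 + 5·7^3 + 5·7^2 + 5·7 + 5; = 4215755; G_5 = 4215755−1 = 4215754
step 5: 4215754 = 5·7^7 + 5·7^5 + 5·7^4 + 5·7^3 + 5·7^2 + 5·7 + 4; sub 8 for 7: 5·8^8 + 5·8^5 + 5·8^4 + 5·8^3 + 5·8^2 + 5·8 + 4; = 84073324; G_6 = 84073324−1 = 84073323
step 6: 84073323 = 5·8^8 + 5·8^5 + 5·8^4 + 5·8^3 + 5·8^2 + 5·8 + 3; sub 9 for 8: 5·9^9 + 5·9^5 + 5·9^4 + 5·9^3 + 5·9^2 + 5·9 + 3; = 1937434593; G_7 = 1937434593−1 = 1937434592
step 7: 1937434592 = 5·9^9 + 5·9^5 + 5·9^4 + 5·9^3 + 5·9^2 + 5·9 + 2; sub 10 for 9: 5·10^10 + 5·10^5 + 5·10^4 + 5·10^3 + 5·10^2 + 5·10 + 2; = 50000555552; G_8 = 50000555552−1 = 50000555551

10, 83, 1025, 15625, 279935, 4215754, 84073323, 1937434592, 50000555551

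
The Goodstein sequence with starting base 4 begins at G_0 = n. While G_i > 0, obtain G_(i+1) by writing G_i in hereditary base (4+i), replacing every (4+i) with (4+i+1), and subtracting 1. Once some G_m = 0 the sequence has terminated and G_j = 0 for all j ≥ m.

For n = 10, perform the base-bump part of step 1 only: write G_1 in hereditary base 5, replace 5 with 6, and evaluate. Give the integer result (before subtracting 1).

base 4: 10 = 2·4 + 2; at 5: 2·5 + 2 = 12; next = 11
base 5: 11 = 2·5 + 1; at 6: 2·6 + 1 = 13; next = 12

13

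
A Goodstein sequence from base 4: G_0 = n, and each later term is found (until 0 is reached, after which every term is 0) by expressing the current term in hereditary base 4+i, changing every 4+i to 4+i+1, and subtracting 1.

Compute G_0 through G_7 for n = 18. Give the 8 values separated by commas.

i=0: 18 = 4^2 + 2 (b=4); 4→5: 5^2 + 2 = 27; 27−1 = 26
i=1: 26 = 5^2 + 1 (b=5); 5→6: 6^2 + 1 = 37; 37−1 = 36
i=2: 36 = 6^2 (b=6); 6→7: 7^2 = 49; 49−1 = 48
i=3: 48 = 6·7 + 6 (b=7); 7→8: 6·8 + 6 = 54; 54−1 = 53
i=4: 53 = 6·8 + 5 (b=8); 8→9: 6·9 + 5 = 59; 59−1 = 58
i=5: 58 = 6·9 + 4 (b=9); 9→10: 6·10 + 4 = 64; 64−1 = 63
i=6: 63 = 6·10 + 3 (b=10); 10→11: 6·11 + 3 = 69; 69−1 = 68

18, 26, 36, 48, 53, 58, 63, 68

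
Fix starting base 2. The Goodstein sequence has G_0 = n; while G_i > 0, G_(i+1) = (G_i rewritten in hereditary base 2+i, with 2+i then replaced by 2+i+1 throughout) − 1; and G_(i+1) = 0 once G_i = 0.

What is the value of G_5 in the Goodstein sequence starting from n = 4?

G_0=4  [base 2] 2^2  →[2↦3]→  3^3 = 27  −1 ⇒ G_1=26
G_1=26  [base 3] 2·3^2 + 2·3 + 2  →[3↦4]→  2·4^2 + 2·4 + 2 = 42  −1 ⇒ G_2=41
G_2=41  [base 4] 2·4^2 + 2·4 + 1  →[4↦5]→  2·5^2 + 2·5 + 1 = 61  −1 ⇒ G_3=60
G_3=60  [base 5] 2·5^2 + 2·5  →[5↦6]→  2·6^2 + 2·6 = 84  −1 ⇒ G_4=83
G_4=83  [base 6] 2·6^2 + 6 + 5  →[6↦7]→  2·7^2 + 7 + 5 = 110  −1 ⇒ G_5=109
G_5=109  [base 7] 2·7^2 + 7 + 4  →[7↦8]→  2·8^2 + 8 + 4 = 140  −1 ⇒ G_6=139

109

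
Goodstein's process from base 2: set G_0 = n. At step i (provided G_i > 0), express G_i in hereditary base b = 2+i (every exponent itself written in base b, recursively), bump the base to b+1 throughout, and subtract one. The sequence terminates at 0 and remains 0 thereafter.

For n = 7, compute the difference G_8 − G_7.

7 —HB2→ 2^2 + 2 + 1 —bump→ 3^3 + 3 + 1 = 31 —(−1)→ 30
30 —HB3→ 3^3 + 3 —bump→ 4^4 + 4 = 260 —(−1)→ 259
259 —HB4→ 4^4 + 3 —bump→ 5^5 + 3 = 3128 —(−1)→ 3127
3127 —HB5→ 5^5 + 2 —bump→ 6^6 + 2 = 46658 —(−1)→ 46657
46657 —HB6→ 6^6 + 1 —bump→ 7^7 + 1 = 823544 —(−1)→ 823543
823543 —HB7→ 7^7 —bump→ 8^8 = 16777216 —(−1)→ 16777215
16777215 —HB8→ 7·8^7 + 7·8^6 + 7·8^5 + 7·8^4 + 7·8^3 + 7·8^2 + 7·8 + 7 —bump→ 7·9^7 + 7·9^6 + 7·9^5 + 7·9^4 + 7·9^3 + 7·9^2 + 7·9 + 7 = 37665880 —(−1)→ 37665879
37665879 —HB9→ 7·9^7 + 7·9^6 + 7·9^5 + 7·9^4 + 7·9^3 + 7·9^2 + 7·9 + 6 —bump→ 7·10^7 + 7·10^6 + 7·10^5 + 7·10^4 + 7·10^3 + 7·10^2 + 7·10 + 6 = 77777776 —(−1)→ 77777775

40111896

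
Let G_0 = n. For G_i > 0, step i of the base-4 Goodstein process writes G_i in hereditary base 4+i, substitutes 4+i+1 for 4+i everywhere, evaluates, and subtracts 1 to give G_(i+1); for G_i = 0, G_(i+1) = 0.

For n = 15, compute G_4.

15 —HB4→ 3·4 + 3 —bump→ 3·5 + 3 = 18 —(−1)→ 17
17 —HB5→ 3·5 + 2 —bump→ 3·6 + 2 = 20 —(−1)→ 19
19 —HB6→ 3·6 + 1 —bump→ 3·7 + 1 = 22 —(−1)→ 21
21 —HB7→ 3·7 —bump→ 3·8 = 24 —(−1)→ 23
23 —HB8→ 2·8 + 7 —bump→ 2·9 + 7 = 25 —(−1)→ 24

23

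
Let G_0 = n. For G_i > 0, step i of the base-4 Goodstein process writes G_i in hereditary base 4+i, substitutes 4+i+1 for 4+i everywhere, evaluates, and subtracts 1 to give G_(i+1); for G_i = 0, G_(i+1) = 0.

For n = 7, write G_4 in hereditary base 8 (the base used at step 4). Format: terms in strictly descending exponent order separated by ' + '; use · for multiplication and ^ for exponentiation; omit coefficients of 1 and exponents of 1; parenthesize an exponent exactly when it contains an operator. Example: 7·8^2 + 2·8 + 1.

(0) 7|_4 = 4 + 3 ↦ 5 + 3|_5 = 8 ⇒ 7
(1) 7|_5 = 5 + 2 ↦ 6 + 2|_6 = 8 ⇒ 7
(2) 7|_6 = 6 + 1 ↦ 7 + 1|_7 = 8 ⇒ 7
(3) 7|_7 = 7 ↦ 8|_8 = 8 ⇒ 7

7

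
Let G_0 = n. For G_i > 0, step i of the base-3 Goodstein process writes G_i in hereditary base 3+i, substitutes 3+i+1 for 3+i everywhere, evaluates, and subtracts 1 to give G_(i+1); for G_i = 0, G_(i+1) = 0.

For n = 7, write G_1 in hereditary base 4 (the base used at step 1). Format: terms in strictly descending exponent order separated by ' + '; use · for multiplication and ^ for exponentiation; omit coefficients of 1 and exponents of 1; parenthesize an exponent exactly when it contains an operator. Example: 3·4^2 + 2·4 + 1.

[0] 7 ≡ 2·3 + 1 (base 3). Lift 4: 9. −1: 8.
[1] 8 ≡ 2·4 (base 4). Lift 5: 10. −1: 9.

2·4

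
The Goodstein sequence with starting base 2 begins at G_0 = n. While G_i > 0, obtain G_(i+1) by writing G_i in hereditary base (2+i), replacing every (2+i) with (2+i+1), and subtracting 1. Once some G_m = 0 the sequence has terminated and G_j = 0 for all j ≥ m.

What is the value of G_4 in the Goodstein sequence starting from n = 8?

i=0: 8 = 2^(2 + 1) (b=2); 2→3: 3^(3 + 1) = 81; 81−1 = 80
i=1: 80 = 2·3^3 + 2·3^2 + 2·3 + 2 (b=3); 3→4: 2·4^4 + 2·4^2 + 2·4 + 2 = 554; 554−1 = 553
i=2: 553 = 2·4^4 + 2·4^2 + 2·4 + 1 (b=4); 4→5: 2·5^5 + 2·5^2 + 2·5 + 1 = 6311; 6311−1 = 6310
i=3: 6310 = 2·5^5 + 2·5^2 + 2·5 (b=5); 5→6: 2·6^6 + 2·6^2 + 2·6 = 93396; 93396−1 = 93395
i=4: 93395 = 2·6^6 + 2·6^2 + 6 + 5 (b=6); 6→7: 2·7^7 + 2·7^2 + 7 + 5 = 1647196; 1647196−1 = 1647195

93395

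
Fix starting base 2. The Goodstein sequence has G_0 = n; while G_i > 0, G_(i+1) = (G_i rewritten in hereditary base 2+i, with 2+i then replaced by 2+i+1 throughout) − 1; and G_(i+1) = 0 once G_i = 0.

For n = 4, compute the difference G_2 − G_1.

i=0: 4 = 2^2 (b=2); 2→3: 3^3 = 27; 27−1 = 26
i=1: 26 = 2·3^2 + 2·3 + 2 (b=3); 3→4: 2·4^2 + 2·4 + 2 = 42; 42−1 = 41

15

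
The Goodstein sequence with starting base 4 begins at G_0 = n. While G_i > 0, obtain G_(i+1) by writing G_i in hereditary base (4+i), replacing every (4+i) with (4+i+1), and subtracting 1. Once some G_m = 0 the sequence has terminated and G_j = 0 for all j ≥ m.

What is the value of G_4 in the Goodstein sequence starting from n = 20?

step 0: 20 = 4^2 + 4; sub 5 for 4: 5^2 + 5; = 30; G_1 = 30−1 = 29
step 1: 29 = 5^2 + 4; sub 6 for 5: 6^2 + 4; = 40; G_2 = 40−1 = 39
step 2: 39 = 6^2 + 3; sub 7 for 6: 7^2 + 3; = 52; G_3 = 52−1 = 51
step 3: 51 = 7^2 + 2; sub 8 for 7: 8^2 + 2; = 66; G_4 = 66−1 = 65
step 4: 65 = 8^2 + 1; sub 9 for 8: 9^2 + 1; = 82; G_5 = 82−1 = 81

65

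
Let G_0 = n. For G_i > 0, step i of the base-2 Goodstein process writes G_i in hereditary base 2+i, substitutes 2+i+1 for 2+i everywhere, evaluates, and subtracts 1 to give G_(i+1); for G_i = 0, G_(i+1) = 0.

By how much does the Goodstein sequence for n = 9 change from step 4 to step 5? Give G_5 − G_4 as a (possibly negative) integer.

G_0=9  [base 2] 2^(2 + 1) + 1  →[2↦3]→  3^(3 + 1) + 1 = 82  −1 ⇒ G_1=81
G_1=81  [base 3] 3^(3 + 1)  →[3↦4]→  4^(4 + 1) = 1024  −1 ⇒ G_2=1023
G_2=1023  [base 4] 3·4^4 + 3·4^3 + 3·4^2 + 3·4 + 3  →[4↦5]→  3·5^5 + 3·5^3 + 3·5^2 + 3·5 + 3 = 9843  −1 ⇒ G_3=9842
G_3=9842  [base 5] 3·5^5 + 3·5^3 + 3·5^2 + 3·5 + 2  →[5↦6]→  3·6^6 + 3·6^3 + 3·6^2 + 3·6 + 2 = 140744  −1 ⇒ G_4=140743
G_4=140743  [base 6] 3·6^6 + 3·6^3 + 3·6^2 + 3·6 + 1  →[6↦7]→  3·7^7 + 3·7^3 + 3·7^2 + 3·7 + 1 = 2471827  −1 ⇒ G_5=2471826

2331083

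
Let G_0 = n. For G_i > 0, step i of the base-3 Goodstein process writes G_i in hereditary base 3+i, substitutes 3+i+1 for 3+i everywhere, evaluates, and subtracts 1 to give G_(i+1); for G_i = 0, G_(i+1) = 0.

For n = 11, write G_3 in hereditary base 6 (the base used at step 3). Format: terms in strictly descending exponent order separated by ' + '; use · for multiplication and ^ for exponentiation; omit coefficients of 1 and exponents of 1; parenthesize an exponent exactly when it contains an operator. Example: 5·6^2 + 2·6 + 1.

5·6 + 5

step 0: 11 = 3^2 + 2; sub 4 for 3: 4^2 + 2; = 18; G_1 = 18−1 = 17
step 1: 17 = 4^2 + 1; sub 5 for 4: 5^2 + 1; = 26; G_2 = 26−1 = 25
step 2: 25 = 5^2; sub 6 for 5: 6^2; = 36; G_3 = 36−1 = 35
step 3: 35 = 5·6 + 5; sub 7 for 6: 5·7 + 5; = 40; G_4 = 40−1 = 39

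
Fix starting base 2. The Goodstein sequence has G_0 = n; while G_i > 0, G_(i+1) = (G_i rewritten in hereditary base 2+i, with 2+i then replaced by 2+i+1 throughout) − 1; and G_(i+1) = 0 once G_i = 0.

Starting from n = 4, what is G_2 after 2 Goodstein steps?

41

i=0: 4 = 2^2 (b=2); 2→3: 3^3 = 27; 27−1 = 26
i=1: 26 = 2·3^2 + 2·3 + 2 (b=3); 3→4: 2·4^2 + 2·4 + 2 = 42; 42−1 = 41
i=2: 41 = 2·4^2 + 2·4 + 1 (b=4); 4→5: 2·5^2 + 2·5 + 1 = 61; 61−1 = 60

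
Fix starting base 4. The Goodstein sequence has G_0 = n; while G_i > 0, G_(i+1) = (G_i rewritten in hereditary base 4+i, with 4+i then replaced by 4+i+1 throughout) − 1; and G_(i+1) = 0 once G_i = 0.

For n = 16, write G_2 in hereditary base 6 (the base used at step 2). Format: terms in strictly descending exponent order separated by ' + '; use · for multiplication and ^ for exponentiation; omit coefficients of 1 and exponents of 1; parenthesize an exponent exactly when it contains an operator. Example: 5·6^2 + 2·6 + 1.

4·6 + 3

16 —HB4→ 4^2 —bump→ 5^2 = 25 —(−1)→ 24
24 —HB5→ 4·5 + 4 —bump→ 4·6 + 4 = 28 —(−1)→ 27
27 —HB6→ 4·6 + 3 —bump→ 4·7 + 3 = 31 —(−1)→ 30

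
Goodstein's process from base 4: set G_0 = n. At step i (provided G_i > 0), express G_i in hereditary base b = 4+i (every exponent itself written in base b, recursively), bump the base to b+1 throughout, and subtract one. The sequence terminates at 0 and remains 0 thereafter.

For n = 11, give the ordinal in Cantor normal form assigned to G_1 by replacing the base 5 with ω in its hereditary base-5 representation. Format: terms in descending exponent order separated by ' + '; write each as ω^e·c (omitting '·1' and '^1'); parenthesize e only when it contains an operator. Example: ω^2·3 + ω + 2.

ω·2 + 2

i=0: 11 = 2·4 + 3 (b=4); 4→5: 2·5 + 3 = 13; 13−1 = 12
i=1: 12 = 2·5 + 2 (b=5); 5→6: 2·6 + 2 = 14; 14−1 = 13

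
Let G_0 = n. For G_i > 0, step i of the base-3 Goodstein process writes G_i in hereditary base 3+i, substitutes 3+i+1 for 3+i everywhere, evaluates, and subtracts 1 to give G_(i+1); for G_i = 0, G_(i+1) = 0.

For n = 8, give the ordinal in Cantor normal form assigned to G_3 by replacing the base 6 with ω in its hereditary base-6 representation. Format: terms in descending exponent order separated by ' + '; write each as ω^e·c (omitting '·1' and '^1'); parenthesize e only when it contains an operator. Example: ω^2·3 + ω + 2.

i=0: 8 = 2·3 + 2 (b=3); 3→4: 2·4 + 2 = 10; 10−1 = 9
i=1: 9 = 2·4 + 1 (b=4); 4→5: 2·5 + 1 = 11; 11−1 = 10
i=2: 10 = 2·5 (b=5); 5→6: 2·6 = 12; 12−1 = 11
i=3: 11 = 6 + 5 (b=6); 6→7: 7 + 5 = 12; 12−1 = 11

ω + 5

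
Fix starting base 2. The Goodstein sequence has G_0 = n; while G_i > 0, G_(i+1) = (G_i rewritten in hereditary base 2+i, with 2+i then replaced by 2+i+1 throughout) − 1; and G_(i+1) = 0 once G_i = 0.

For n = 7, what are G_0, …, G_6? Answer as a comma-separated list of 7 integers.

7, 30, 259, 3127, 46657, 823543, 16777215

i=0: 7 = 2^2 + 2 + 1 (b=2); 2→3: 3^3 + 3 + 1 = 31; 31−1 = 30
i=1: 30 = 3^3 + 3 (b=3); 3→4: 4^4 + 4 = 260; 260−1 = 259
i=2: 259 = 4^4 + 3 (b=4); 4→5: 5^5 + 3 = 3128; 3128−1 = 3127
i=3: 3127 = 5^5 + 2 (b=5); 5→6: 6^6 + 2 = 46658; 46658−1 = 46657
i=4: 46657 = 6^6 + 1 (b=6); 6→7: 7^7 + 1 = 823544; 823544−1 = 823543
i=5: 823543 = 7^7 (b=7); 7→8: 8^8 = 16777216; 16777216−1 = 16777215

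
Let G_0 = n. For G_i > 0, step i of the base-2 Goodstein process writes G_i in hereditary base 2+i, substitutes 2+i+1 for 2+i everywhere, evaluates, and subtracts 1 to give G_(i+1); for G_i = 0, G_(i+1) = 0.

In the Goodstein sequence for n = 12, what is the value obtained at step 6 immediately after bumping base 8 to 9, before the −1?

3486784575

base 2: 12 = 2^(2 + 1) + 2^2; at 3: 3^(3 + 1) + 3^3 = 108; next = 107
base 3: 107 = 3^(3 + 1) + 2·3^2 + 2·3 + 2; at 4: 4^(4 + 1) + 2·4^2 + 2·4 + 2 = 1066; next = 1065
base 4: 1065 = 4^(4 + 1) + 2·4^2 + 2·4 + 1; at 5: 5^(5 + 1) + 2·5^2 + 2·5 + 1 = 15686; next = 15685
base 5: 15685 = 5^(5 + 1) + 2·5^2 + 2·5; at 6: 6^(6 + 1) + 2·6^2 + 2·6 = 280020; next = 280019
base 6: 280019 = 6^(6 + 1) + 2·6^2 + 6 + 5; at 7: 7^(7 + 1) + 2·7^2 + 7 + 5 = 5764911; next = 5764910
base 7: 5764910 = 7^(7 + 1) + 2·7^2 + 7 + 4; at 8: 8^(8 + 1) + 2·8^2 + 8 + 4 = 134217868; next = 134217867
base 8: 134217867 = 8^(8 + 1) + 2·8^2 + 8 + 3; at 9: 9^(9 + 1) + 2·9^2 + 9 + 3 = 3486784575; next = 3486784574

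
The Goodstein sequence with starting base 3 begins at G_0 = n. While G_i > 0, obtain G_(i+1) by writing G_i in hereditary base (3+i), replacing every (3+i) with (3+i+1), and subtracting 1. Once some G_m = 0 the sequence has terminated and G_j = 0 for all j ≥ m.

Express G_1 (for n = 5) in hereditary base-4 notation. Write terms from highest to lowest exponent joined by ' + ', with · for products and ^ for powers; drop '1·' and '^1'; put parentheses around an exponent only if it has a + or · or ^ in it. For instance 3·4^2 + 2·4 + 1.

base 3: 5 = 3 + 2; at 4: 4 + 2 = 6; next = 5
base 4: 5 = 4 + 1; at 5: 5 + 1 = 6; next = 5

4 + 1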